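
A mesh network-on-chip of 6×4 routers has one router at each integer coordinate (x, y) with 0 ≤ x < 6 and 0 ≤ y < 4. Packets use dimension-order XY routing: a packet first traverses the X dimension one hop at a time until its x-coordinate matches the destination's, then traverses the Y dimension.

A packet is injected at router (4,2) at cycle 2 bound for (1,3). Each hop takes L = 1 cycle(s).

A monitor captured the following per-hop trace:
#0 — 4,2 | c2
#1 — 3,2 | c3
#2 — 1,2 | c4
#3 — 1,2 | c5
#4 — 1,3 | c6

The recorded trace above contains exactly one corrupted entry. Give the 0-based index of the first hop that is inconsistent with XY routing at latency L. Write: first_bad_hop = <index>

check 1→ d=(-1,0) cyc+1: ok
check 2→ d=(-2,0) cyc+1: BAD: non-unit step

first_bad_hop = 2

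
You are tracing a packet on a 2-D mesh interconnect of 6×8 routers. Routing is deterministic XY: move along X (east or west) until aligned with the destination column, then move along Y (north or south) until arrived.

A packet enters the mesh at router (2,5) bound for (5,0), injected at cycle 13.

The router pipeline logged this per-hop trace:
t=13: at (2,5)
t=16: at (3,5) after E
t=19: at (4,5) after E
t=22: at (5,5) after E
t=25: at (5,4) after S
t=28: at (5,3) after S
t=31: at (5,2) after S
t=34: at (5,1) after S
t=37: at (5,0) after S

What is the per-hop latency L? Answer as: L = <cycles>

L = 3

Between hops 0 and 1 the cycle counter advances 16 − 13 = 3.
Per-hop latency L = Δcyc = 3.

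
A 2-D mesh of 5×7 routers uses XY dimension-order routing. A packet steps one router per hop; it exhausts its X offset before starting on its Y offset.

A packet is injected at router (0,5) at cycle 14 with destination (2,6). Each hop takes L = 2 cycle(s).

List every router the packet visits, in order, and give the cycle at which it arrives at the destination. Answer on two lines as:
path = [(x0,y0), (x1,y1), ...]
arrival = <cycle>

path = [(0,5), (1,5), (2,5), (2,6)]
arrival = 20

src (0,5)  cyc=14
E→(1,5)  cyc=16
E→(2,5)  cyc=18
N→(2,6)  cyc=20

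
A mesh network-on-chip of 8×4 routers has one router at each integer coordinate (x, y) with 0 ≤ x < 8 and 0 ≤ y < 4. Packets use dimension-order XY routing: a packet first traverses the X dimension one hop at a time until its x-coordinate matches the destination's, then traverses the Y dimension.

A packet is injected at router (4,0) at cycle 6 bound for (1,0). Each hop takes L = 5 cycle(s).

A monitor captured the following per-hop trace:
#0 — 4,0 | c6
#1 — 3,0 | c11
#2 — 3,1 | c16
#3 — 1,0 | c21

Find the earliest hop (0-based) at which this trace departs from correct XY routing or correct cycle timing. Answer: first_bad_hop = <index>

check 1→ d=(-1,0) cyc+5: ok
check 2→ d=(0,1) cyc+5: BAD: Y-move but x=3≠1

first_bad_hop = 2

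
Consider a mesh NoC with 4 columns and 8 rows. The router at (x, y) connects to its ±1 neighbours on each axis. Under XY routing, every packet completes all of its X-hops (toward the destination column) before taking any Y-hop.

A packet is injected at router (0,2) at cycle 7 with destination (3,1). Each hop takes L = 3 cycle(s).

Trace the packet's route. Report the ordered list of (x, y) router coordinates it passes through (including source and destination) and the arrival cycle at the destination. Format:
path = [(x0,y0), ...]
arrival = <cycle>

path = [(0,2), (1,2), (2,2), (3,2), (3,1)]
arrival = 19

  0. router=(0,2) cycle=7 (inject)
  1. router=(1,2) cycle=10 dir=E
  2. router=(2,2) cycle=13 dir=E
  3. router=(3,2) cycle=16 dir=E
  4. router=(3,1) cycle=19 dir=S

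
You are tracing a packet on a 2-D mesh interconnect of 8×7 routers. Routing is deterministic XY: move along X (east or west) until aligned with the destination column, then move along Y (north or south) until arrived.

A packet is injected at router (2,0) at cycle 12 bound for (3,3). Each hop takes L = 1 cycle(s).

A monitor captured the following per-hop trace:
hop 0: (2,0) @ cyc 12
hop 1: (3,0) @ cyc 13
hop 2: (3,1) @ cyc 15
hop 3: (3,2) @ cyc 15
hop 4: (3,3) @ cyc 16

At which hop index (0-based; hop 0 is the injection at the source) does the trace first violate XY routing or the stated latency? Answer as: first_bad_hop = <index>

hop 1: step (+1,+0), +1 cyc — ok
hop 2: step (+0,+1), +2 cyc — BAD: Δcyc=2≠L

first_bad_hop = 2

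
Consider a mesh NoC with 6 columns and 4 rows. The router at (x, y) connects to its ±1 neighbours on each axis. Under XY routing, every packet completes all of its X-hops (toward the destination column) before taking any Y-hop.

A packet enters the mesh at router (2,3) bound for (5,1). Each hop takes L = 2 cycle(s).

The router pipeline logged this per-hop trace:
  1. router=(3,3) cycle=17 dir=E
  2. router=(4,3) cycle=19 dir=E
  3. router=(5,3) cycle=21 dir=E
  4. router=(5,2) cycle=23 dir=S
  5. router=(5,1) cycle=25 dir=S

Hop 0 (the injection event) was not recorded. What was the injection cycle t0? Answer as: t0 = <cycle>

Hop 1 reached at cycle 17; hop k is at t0 + k·L.
Subtract one hop: t0 = 17 − 2 = 15.

t0 = 15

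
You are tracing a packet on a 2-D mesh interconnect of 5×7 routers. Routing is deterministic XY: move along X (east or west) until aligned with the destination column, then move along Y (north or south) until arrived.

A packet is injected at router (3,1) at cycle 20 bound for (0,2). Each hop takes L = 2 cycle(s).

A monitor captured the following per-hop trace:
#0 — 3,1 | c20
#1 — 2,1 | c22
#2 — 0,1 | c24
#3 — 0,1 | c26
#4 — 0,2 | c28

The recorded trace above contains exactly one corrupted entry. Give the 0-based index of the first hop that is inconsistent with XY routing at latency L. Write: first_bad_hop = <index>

first_bad_hop = 2

[1] (-1,+0) / 2c ⇒ ok
[2] (-2,+0) / 2c ⇒ BAD: non-unit step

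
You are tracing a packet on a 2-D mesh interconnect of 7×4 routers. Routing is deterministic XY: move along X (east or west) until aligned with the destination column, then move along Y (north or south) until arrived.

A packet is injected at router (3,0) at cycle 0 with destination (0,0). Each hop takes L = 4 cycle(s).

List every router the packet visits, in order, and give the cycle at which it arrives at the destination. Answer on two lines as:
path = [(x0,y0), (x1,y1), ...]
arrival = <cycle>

path = [(3,0), (2,0), (1,0), (0,0)]
arrival = 12

  0. router=(3,0) cycle=0 (inject)
  1. router=(2,0) cycle=4 dir=W
  2. router=(1,0) cycle=8 dir=W
  3. router=(0,0) cycle=12 dir=W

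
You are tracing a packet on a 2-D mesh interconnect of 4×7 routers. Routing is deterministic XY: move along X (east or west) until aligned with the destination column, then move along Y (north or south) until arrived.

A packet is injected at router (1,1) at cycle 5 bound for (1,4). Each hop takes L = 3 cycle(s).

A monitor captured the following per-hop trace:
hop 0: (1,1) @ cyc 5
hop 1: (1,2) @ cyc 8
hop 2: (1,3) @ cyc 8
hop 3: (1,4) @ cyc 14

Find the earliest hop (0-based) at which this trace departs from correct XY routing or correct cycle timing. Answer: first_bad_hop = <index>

[1] (+0,+1) / 3c ⇒ ok
[2] (+0,+1) / 0c ⇒ BAD: Δcyc=0≠L

first_bad_hop = 2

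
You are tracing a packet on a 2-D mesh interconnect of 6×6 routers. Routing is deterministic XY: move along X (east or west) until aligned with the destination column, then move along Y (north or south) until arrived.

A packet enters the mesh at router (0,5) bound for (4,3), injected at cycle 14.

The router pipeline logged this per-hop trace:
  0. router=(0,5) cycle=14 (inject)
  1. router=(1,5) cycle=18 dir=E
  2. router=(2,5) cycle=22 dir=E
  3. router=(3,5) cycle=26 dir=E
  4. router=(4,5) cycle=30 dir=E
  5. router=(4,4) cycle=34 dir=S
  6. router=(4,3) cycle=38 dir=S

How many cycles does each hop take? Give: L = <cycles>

Δcyc across hop 0→1: 18 − 14 = 4.
One hop costs L cycles, so L = 4.

L = 4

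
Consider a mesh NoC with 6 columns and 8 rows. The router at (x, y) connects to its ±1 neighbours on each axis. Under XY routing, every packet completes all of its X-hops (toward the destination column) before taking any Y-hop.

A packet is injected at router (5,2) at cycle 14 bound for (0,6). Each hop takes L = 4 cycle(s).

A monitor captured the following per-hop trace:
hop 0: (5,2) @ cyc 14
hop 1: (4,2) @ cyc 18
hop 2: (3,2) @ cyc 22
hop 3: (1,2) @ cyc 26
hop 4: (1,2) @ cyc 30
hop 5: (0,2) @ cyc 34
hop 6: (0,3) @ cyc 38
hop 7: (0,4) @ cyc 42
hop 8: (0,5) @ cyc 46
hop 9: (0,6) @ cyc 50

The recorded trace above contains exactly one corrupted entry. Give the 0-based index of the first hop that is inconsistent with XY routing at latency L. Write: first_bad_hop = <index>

  1: Δx=-1 Δy=+0 Δt=4 [ok]
  2: Δx=-1 Δy=+0 Δt=4 [ok]
  3: Δx=-2 Δy=+0 Δt=4 [BAD: non-unit step]

first_bad_hop = 3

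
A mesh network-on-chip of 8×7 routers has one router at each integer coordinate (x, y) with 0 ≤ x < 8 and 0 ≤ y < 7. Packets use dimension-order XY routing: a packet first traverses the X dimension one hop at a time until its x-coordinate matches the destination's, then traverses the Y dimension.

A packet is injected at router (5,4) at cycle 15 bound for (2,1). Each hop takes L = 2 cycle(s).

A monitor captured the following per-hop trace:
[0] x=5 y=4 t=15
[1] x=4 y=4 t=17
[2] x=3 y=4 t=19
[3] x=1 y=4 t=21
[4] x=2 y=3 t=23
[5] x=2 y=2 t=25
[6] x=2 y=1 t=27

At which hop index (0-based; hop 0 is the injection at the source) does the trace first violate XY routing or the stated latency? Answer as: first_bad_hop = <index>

first_bad_hop = 3

  1: Δx=-1 Δy=+0 Δt=2 [ok]
  2: Δx=-1 Δy=+0 Δt=2 [ok]
  3: Δx=-2 Δy=+0 Δt=2 [BAD: non-unit step]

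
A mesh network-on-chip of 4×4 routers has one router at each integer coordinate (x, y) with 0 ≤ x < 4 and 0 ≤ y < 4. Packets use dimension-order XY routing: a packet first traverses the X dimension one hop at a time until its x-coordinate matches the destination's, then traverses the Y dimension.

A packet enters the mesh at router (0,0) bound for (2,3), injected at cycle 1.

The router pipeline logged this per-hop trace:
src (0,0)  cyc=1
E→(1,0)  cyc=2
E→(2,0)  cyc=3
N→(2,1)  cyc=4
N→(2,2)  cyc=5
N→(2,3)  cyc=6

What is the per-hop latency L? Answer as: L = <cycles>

From hop 0 (1) to hop 1 (2): +1 cycles.
Per-hop latency L = Δcyc = 1.

L = 1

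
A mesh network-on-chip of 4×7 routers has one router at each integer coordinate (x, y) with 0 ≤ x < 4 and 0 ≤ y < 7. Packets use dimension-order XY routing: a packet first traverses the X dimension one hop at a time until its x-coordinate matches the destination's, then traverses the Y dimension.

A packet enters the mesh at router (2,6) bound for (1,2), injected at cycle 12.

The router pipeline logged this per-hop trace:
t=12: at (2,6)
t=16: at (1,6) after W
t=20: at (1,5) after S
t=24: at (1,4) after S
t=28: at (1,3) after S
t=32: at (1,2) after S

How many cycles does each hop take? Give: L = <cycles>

cyc[1] − cyc[0] = 16 − 12 = 4.
Per-hop latency L = Δcyc = 4.

L = 4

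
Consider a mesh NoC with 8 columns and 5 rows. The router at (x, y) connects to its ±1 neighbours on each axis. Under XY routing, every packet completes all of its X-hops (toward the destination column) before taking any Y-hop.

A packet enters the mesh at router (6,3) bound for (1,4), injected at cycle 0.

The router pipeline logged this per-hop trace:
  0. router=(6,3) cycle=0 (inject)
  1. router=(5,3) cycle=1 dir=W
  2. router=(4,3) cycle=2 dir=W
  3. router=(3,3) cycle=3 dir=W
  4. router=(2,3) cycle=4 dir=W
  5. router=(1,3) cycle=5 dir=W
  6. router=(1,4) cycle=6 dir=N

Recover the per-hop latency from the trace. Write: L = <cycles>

From hop 0 (0) to hop 1 (1): +1 cycles.
That increment is L by definition: L = 1.

L = 1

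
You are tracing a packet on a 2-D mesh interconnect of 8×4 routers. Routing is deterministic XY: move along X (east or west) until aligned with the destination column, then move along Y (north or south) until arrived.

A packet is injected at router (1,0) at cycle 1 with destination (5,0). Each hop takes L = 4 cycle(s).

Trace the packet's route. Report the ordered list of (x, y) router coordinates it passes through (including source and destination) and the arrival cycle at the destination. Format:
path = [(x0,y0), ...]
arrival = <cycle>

path = [(1,0), (2,0), (3,0), (4,0), (5,0)]
arrival = 17

src (1,0)  cyc=1
E→(2,0)  cyc=5
E→(3,0)  cyc=9
E→(4,0)  cyc=13
E→(5,0)  cyc=17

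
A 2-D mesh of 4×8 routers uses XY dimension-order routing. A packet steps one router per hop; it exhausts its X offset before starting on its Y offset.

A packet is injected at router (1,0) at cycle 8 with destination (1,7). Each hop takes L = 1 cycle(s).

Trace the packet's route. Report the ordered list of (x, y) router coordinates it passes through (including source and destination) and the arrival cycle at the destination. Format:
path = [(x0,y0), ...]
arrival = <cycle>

src (1,0)  cyc=8
N→(1,1)  cyc=9
N→(1,2)  cyc=10
N→(1,3)  cyc=11
N→(1,4)  cyc=12
N→(1,5)  cyc=13
N→(1,6)  cyc=14
N→(1,7)  cyc=15

path = [(1,0), (1,1), (1,2), (1,3), (1,4), (1,5), (1,6), (1,7)]
arrival = 15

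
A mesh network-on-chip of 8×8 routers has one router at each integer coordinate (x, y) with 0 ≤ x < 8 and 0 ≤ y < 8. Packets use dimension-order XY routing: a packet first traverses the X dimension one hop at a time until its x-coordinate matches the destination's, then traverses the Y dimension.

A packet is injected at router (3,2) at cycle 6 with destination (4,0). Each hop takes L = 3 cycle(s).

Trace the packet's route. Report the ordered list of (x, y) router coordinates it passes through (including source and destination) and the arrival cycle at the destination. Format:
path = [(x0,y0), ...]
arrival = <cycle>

path = [(3,2), (4,2), (4,1), (4,0)]
arrival = 15

src (3,2)  cyc=6
E→(4,2)  cyc=9
S→(4,1)  cyc=12
S→(4,0)  cyc=15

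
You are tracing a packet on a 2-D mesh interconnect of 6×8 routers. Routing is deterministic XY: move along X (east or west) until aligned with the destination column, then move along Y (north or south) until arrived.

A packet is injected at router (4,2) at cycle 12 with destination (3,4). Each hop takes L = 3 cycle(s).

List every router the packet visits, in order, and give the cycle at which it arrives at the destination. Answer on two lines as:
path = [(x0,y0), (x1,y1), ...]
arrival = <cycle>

path = [(4,2), (3,2), (3,3), (3,4)]
arrival = 21

  0. router=(4,2) cycle=12 (inject)
  1. router=(3,2) cycle=15 dir=W
  2. router=(3,3) cycle=18 dir=N
  3. router=(3,4) cycle=21 dir=N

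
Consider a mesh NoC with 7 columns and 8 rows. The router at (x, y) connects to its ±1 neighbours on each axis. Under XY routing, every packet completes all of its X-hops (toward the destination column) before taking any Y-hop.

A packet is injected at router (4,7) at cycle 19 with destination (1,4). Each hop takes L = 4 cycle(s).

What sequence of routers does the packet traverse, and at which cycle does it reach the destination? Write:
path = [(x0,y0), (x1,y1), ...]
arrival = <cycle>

hop 0: (4,7) @ cyc 19
hop 1: (3,7) @ cyc 23  [W]
hop 2: (2,7) @ cyc 27  [W]
hop 3: (1,7) @ cyc 31  [W]
hop 4: (1,6) @ cyc 35  [S]
hop 5: (1,5) @ cyc 39  [S]
hop 6: (1,4) @ cyc 43  [S]

path = [(4,7), (3,7), (2,7), (1,7), (1,6), (1,5), (1,4)]
arrival = 43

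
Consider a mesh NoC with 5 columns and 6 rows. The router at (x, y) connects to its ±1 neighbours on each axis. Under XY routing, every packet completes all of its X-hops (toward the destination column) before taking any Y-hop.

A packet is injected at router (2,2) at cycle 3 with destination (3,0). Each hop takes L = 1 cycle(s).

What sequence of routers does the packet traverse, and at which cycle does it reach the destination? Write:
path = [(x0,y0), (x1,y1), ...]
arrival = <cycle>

path = [(2,2), (3,2), (3,1), (3,0)]
arrival = 6

src (2,2)  cyc=3
E→(3,2)  cyc=4
S→(3,1)  cyc=5
S→(3,0)  cyc=6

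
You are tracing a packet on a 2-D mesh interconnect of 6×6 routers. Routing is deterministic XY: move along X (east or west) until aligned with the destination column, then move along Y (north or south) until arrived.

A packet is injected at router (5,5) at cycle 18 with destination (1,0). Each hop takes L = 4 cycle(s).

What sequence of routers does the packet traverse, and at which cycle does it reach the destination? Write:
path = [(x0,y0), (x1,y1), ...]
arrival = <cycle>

  0. router=(5,5) cycle=18 (inject)
  1. router=(4,5) cycle=22 dir=W
  2. router=(3,5) cycle=26 dir=W
  3. router=(2,5) cycle=30 dir=W
  4. router=(1,5) cycle=34 dir=W
  5. router=(1,4) cycle=38 dir=S
  6. router=(1,3) cycle=42 dir=S
  7. router=(1,2) cycle=46 dir=S
  8. router=(1,1) cycle=50 dir=S
  9. router=(1,0) cycle=54 dir=S

path = [(5,5), (4,5), (3,5), (2,5), (1,5), (1,4), (1,3), (1,2), (1,1), (1,0)]
arrival = 54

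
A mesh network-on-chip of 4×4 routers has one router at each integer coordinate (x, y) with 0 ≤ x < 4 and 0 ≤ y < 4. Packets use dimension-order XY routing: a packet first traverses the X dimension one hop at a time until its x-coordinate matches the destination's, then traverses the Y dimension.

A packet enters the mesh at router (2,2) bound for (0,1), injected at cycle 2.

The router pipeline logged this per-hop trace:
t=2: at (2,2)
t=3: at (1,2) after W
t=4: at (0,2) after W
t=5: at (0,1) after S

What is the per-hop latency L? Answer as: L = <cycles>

cyc[1] − cyc[0] = 3 − 2 = 1.
Per-hop latency L = Δcyc = 1.

L = 1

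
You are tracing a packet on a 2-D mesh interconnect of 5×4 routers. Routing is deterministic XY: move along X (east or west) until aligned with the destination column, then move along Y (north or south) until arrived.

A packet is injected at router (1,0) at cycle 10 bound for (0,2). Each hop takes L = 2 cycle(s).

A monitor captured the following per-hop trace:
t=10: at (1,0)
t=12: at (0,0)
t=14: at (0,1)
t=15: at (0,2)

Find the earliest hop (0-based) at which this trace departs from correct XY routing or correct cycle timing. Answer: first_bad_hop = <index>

hop 1: step (-1,+0), +2 cyc — ok
hop 2: step (+0,+1), +2 cyc — ok
hop 3: step (+0,+1), +1 cyc — BAD: Δcyc=1≠L

first_bad_hop = 3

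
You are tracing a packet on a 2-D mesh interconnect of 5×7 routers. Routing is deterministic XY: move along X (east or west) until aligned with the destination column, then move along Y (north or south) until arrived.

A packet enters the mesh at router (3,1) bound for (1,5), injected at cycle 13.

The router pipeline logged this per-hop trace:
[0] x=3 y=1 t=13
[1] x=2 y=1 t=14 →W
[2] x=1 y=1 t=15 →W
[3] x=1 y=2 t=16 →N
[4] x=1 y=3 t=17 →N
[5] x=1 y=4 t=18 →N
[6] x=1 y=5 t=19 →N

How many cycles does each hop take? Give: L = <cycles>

From hop 0 (13) to hop 1 (14): +1 cycles.
One hop costs L cycles, so L = 1.

L = 1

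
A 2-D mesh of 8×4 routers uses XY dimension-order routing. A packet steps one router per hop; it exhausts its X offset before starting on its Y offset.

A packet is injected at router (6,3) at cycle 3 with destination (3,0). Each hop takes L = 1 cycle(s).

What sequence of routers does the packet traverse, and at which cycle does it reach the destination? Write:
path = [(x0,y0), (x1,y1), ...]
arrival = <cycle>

path = [(6,3), (5,3), (4,3), (3,3), (3,2), (3,1), (3,0)]
arrival = 9

hop 0: (6,3) @ cyc 3
hop 1: (5,3) @ cyc 4  [W]
hop 2: (4,3) @ cyc 5  [W]
hop 3: (3,3) @ cyc 6  [W]
hop 4: (3,2) @ cyc 7  [S]
hop 5: (3,1) @ cyc 8  [S]
hop 6: (3,0) @ cyc 9  [S]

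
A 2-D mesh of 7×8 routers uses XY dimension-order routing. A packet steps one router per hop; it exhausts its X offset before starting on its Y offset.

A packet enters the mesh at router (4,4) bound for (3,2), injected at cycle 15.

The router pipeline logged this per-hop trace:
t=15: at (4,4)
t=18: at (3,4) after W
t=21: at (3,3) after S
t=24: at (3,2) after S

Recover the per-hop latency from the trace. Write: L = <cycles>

From hop 0 (15) to hop 1 (18): +3 cycles.
Each hop adds L, hence L = 3.

L = 3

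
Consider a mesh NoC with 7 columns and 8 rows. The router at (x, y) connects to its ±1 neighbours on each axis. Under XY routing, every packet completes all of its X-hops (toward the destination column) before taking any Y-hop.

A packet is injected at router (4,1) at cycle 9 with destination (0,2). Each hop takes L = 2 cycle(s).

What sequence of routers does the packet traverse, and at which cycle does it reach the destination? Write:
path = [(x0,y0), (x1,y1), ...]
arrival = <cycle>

src (4,1)  cyc=9
W→(3,1)  cyc=11
W→(2,1)  cyc=13
W→(1,1)  cyc=15
W→(0,1)  cyc=17
N→(0,2)  cyc=19

path = [(4,1), (3,1), (2,1), (1,1), (0,1), (0,2)]
arrival = 19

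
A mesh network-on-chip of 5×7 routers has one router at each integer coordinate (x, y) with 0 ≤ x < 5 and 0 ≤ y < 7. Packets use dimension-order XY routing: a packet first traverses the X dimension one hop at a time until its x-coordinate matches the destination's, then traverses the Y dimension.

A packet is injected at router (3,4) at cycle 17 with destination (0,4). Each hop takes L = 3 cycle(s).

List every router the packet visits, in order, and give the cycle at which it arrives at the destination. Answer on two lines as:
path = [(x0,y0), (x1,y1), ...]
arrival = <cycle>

path = [(3,4), (2,4), (1,4), (0,4)]
arrival = 26

t=17: at (3,4)
t=20: at (2,4) after W
t=23: at (1,4) after W
t=26: at (0,4) after W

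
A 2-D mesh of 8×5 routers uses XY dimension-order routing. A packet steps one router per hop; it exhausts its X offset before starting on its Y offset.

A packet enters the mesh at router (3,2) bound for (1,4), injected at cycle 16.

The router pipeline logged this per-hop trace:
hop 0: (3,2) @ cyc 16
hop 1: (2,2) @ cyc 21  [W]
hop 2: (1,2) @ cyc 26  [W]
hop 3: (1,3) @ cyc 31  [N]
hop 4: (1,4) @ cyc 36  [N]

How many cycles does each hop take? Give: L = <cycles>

L = 5

cyc[1] − cyc[0] = 21 − 16 = 5.
That increment is L by definition: L = 5.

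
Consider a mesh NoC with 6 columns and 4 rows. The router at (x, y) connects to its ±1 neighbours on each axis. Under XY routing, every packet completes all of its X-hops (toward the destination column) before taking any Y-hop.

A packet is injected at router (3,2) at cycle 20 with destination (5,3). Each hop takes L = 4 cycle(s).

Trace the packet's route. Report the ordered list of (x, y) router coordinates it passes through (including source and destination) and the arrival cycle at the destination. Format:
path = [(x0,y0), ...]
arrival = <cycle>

#0 — 3,2 | c20
#1 — 4,2 | c24 | E
#2 — 5,2 | c28 | E
#3 — 5,3 | c32 | N

path = [(3,2), (4,2), (5,2), (5,3)]
arrival = 32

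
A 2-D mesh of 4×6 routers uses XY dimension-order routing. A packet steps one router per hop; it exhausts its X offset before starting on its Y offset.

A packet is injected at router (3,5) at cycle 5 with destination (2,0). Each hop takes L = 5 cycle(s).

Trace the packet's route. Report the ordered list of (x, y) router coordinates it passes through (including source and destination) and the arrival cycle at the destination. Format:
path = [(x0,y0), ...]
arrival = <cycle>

src (3,5)  cyc=5
W→(2,5)  cyc=10
S→(2,4)  cyc=15
S→(2,3)  cyc=20
S→(2,2)  cyc=25
S→(2,1)  cyc=30
S→(2,0)  cyc=35

path = [(3,5), (2,5), (2,4), (2,3), (2,2), (2,1), (2,0)]
arrival = 35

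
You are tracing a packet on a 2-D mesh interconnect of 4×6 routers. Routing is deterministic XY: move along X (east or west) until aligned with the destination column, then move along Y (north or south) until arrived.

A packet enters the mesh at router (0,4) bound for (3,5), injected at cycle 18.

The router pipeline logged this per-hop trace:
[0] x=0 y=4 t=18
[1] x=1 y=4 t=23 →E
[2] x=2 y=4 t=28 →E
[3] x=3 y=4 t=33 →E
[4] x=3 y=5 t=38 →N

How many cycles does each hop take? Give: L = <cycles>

L = 5

Between hops 0 and 1 the cycle counter advances 23 − 18 = 5.
Per-hop latency L = Δcyc = 5.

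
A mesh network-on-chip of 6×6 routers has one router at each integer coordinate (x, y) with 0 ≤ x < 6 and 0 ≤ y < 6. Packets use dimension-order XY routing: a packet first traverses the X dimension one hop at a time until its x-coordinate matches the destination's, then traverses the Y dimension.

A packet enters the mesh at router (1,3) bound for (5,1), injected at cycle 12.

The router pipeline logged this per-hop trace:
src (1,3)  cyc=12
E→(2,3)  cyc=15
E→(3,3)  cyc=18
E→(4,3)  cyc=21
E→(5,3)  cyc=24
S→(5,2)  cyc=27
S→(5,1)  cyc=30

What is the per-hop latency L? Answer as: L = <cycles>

L = 3

Between hops 0 and 1 the cycle counter advances 15 − 12 = 3.
That increment is L by definition: L = 3.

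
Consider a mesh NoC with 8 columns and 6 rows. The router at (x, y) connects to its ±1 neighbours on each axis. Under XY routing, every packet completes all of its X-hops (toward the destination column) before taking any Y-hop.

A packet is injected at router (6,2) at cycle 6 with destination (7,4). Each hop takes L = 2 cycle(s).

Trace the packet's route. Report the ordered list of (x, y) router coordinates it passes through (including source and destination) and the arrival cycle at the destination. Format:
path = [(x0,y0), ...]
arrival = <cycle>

path = [(6,2), (7,2), (7,3), (7,4)]
arrival = 12

[0] x=6 y=2 t=6
[1] x=7 y=2 t=8 →E
[2] x=7 y=3 t=10 →N
[3] x=7 y=4 t=12 →N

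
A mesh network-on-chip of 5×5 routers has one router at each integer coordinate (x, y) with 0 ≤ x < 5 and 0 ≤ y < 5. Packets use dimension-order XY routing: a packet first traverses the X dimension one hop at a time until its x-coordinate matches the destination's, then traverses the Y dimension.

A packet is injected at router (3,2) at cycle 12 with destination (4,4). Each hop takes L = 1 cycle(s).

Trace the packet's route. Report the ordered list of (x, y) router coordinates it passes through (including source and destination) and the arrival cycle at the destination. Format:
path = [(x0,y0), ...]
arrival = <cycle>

src (3,2)  cyc=12
E→(4,2)  cyc=13
N→(4,3)  cyc=14
N→(4,4)  cyc=15

path = [(3,2), (4,2), (4,3), (4,4)]
arrival = 15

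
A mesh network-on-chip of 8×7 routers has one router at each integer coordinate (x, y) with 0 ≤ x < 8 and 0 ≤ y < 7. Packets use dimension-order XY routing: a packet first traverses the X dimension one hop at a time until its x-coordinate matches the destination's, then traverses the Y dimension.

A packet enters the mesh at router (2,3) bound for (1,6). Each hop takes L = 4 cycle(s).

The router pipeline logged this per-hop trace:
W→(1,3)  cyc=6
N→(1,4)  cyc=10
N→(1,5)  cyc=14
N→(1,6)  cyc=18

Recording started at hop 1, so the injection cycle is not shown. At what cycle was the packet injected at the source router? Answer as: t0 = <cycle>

cyc[1] = 6 and cyc[k] = t0 + k·L for every k.
Therefore t0 = 6 − L = 2.

t0 = 2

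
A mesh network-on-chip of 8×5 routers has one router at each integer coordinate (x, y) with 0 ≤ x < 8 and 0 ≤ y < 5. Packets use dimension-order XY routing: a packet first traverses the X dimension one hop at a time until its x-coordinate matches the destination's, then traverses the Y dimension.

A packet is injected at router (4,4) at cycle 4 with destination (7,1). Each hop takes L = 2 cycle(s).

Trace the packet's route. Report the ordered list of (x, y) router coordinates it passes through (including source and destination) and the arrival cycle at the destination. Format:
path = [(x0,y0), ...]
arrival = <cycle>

path = [(4,4), (5,4), (6,4), (7,4), (7,3), (7,2), (7,1)]
arrival = 16

#0 — 4,4 | c4
#1 — 5,4 | c6 | E
#2 — 6,4 | c8 | E
#3 — 7,4 | c10 | E
#4 — 7,3 | c12 | S
#5 — 7,2 | c14 | S
#6 — 7,1 | c16 | S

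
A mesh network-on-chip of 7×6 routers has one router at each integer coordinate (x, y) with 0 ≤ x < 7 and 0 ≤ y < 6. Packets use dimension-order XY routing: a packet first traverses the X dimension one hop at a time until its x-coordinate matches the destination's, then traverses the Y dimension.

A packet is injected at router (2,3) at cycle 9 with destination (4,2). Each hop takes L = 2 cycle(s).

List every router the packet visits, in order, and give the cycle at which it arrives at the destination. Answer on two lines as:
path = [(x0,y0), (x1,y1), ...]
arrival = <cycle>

  0. router=(2,3) cycle=9 (inject)
  1. router=(3,3) cycle=11 dir=E
  2. router=(4,3) cycle=13 dir=E
  3. router=(4,2) cycle=15 dir=S

path = [(2,3), (3,3), (4,3), (4,2)]
arrival = 15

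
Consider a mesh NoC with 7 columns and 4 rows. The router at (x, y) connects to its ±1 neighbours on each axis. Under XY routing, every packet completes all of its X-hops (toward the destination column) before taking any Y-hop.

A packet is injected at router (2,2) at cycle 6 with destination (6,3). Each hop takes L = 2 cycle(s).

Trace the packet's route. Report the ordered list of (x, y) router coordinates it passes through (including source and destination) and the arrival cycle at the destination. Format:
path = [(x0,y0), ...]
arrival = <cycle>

src (2,2)  cyc=6
E→(3,2)  cyc=8
E→(4,2)  cyc=10
E→(5,2)  cyc=12
E→(6,2)  cyc=14
N→(6,3)  cyc=16

path = [(2,2), (3,2), (4,2), (5,2), (6,2), (6,3)]
arrival = 16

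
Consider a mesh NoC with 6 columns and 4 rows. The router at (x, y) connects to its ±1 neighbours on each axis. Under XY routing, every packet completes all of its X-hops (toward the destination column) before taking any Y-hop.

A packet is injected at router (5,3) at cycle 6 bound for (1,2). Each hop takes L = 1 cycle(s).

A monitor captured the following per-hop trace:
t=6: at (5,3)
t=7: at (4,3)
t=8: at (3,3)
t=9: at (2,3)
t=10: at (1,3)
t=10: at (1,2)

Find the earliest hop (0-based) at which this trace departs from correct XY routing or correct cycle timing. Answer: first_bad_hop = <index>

check 1→ d=(-1,0) cyc+1: ok
check 2→ d=(-1,0) cyc+1: ok
check 3→ d=(-1,0) cyc+1: ok
check 4→ d=(-1,0) cyc+1: ok
check 5→ d=(0,-1) cyc+0: BAD: Δcyc=0≠L

first_bad_hop = 5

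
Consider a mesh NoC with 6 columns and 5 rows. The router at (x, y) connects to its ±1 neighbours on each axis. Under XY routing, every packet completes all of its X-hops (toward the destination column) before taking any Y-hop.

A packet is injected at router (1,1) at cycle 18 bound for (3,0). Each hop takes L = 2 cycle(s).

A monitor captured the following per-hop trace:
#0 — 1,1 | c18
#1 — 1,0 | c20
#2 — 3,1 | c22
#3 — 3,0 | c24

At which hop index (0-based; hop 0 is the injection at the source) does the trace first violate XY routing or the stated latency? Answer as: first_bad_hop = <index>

  1: Δx=+0 Δy=-1 Δt=2 [BAD: Y-move but x=1≠3]

first_bad_hop = 1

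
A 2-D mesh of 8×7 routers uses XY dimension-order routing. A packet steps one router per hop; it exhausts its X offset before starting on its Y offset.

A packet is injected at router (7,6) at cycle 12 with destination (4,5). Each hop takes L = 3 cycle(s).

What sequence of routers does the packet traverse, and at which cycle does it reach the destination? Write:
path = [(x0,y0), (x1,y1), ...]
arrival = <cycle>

#0 — 7,6 | c12
#1 — 6,6 | c15 | W
#2 — 5,6 | c18 | W
#3 — 4,6 | c21 | W
#4 — 4,5 | c24 | S

path = [(7,6), (6,6), (5,6), (4,6), (4,5)]
arrival = 24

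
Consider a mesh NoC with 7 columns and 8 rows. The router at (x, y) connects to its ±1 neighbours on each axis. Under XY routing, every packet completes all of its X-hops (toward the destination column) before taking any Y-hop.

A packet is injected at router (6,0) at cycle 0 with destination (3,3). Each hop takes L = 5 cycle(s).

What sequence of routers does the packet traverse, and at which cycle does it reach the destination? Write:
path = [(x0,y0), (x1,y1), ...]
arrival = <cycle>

src (6,0)  cyc=0
W→(5,0)  cyc=5
W→(4,0)  cyc=10
W→(3,0)  cyc=15
N→(3,1)  cyc=20
N→(3,2)  cyc=25
N→(3,3)  cyc=30

path = [(6,0), (5,0), (4,0), (3,0), (3,1), (3,2), (3,3)]
arrival = 30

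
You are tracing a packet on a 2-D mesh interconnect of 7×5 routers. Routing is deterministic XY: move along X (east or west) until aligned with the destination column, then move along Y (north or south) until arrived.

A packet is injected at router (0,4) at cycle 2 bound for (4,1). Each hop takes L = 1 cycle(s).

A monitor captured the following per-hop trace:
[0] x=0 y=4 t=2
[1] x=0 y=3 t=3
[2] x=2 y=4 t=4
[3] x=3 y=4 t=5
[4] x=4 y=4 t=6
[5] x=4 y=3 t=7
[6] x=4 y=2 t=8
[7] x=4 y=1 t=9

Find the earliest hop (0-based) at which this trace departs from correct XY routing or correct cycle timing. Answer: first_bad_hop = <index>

first_bad_hop = 1

  1: Δx=+0 Δy=-1 Δt=1 [BAD: Y-move but x=0≠4]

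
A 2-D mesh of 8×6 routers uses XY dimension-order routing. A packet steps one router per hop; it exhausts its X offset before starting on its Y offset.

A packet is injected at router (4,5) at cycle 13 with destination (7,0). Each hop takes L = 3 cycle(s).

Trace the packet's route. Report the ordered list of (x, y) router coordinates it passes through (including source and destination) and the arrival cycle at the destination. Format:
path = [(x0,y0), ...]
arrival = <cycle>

path = [(4,5), (5,5), (6,5), (7,5), (7,4), (7,3), (7,2), (7,1), (7,0)]
arrival = 37

hop 0: (4,5) @ cyc 13
hop 1: (5,5) @ cyc 16  [E]
hop 2: (6,5) @ cyc 19  [E]
hop 3: (7,5) @ cyc 22  [E]
hop 4: (7,4) @ cyc 25  [S]
hop 5: (7,3) @ cyc 28  [S]
hop 6: (7,2) @ cyc 31  [S]
hop 7: (7,1) @ cyc 34  [S]
hop 8: (7,0) @ cyc 37  [S]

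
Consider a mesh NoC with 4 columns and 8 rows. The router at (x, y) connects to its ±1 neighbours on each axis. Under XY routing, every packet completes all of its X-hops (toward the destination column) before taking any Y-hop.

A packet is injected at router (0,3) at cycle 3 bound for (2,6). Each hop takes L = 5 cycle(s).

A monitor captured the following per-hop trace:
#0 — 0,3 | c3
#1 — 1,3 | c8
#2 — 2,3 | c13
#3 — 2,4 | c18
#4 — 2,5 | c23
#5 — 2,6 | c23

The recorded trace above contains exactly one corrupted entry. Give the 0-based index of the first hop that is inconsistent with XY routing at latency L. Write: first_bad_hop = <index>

first_bad_hop = 5

check 1→ d=(1,0) cyc+5: ok
check 2→ d=(1,0) cyc+5: ok
check 3→ d=(0,1) cyc+5: ok
check 4→ d=(0,1) cyc+5: ok
check 5→ d=(0,1) cyc+0: BAD: Δcyc=0≠L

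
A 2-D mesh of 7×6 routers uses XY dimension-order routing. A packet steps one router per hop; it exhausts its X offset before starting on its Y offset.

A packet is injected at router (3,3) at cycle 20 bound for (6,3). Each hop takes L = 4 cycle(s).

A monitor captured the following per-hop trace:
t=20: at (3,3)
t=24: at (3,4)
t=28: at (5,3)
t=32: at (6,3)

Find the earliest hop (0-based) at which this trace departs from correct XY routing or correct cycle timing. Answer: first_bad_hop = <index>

first_bad_hop = 1

[1] (+0,+1) / 4c ⇒ BAD: Y-move but x=3≠6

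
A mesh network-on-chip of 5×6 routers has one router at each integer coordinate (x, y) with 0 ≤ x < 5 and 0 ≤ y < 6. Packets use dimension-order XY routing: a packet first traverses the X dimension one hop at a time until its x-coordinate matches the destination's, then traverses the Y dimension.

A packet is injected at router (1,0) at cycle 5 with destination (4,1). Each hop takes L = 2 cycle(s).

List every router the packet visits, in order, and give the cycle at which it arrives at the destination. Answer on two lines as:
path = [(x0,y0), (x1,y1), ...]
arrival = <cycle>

#0 — 1,0 | c5
#1 — 2,0 | c7 | E
#2 — 3,0 | c9 | E
#3 — 4,0 | c11 | E
#4 — 4,1 | c13 | N

path = [(1,0), (2,0), (3,0), (4,0), (4,1)]
arrival = 13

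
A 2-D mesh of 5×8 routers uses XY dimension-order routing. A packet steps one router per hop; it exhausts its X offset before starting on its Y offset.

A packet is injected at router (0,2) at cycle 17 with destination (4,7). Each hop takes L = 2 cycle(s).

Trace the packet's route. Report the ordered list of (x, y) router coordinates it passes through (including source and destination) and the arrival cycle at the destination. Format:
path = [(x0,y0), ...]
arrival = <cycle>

[0] x=0 y=2 t=17
[1] x=1 y=2 t=19 →E
[2] x=2 y=2 t=21 →E
[3] x=3 y=2 t=23 →E
[4] x=4 y=2 t=25 →E
[5] x=4 y=3 t=27 →N
[6] x=4 y=4 t=29 →N
[7] x=4 y=5 t=31 →N
[8] x=4 y=6 t=33 →N
[9] x=4 y=7 t=35 →N

path = [(0,2), (1,2), (2,2), (3,2), (4,2), (4,3), (4,4), (4,5), (4,6), (4,7)]
arrival = 35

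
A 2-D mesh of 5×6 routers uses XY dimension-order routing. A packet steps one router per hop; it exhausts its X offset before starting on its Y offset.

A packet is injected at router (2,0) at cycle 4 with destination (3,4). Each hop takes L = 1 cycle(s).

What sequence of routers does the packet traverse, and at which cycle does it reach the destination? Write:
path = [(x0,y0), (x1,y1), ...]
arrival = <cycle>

path = [(2,0), (3,0), (3,1), (3,2), (3,3), (3,4)]
arrival = 9

#0 — 2,0 | c4
#1 — 3,0 | c5 | E
#2 — 3,1 | c6 | N
#3 — 3,2 | c7 | N
#4 — 3,3 | c8 | N
#5 — 3,4 | c9 | N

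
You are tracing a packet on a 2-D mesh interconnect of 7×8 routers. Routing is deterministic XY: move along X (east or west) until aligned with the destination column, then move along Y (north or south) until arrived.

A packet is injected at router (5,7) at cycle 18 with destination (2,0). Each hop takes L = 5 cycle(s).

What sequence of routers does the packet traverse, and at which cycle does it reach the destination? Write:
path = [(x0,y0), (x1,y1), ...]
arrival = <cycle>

hop 0: (5,7) @ cyc 18
hop 1: (4,7) @ cyc 23  [W]
hop 2: (3,7) @ cyc 28  [W]
hop 3: (2,7) @ cyc 33  [W]
hop 4: (2,6) @ cyc 38  [S]
hop 5: (2,5) @ cyc 43  [S]
hop 6: (2,4) @ cyc 48  [S]
hop 7: (2,3) @ cyc 53  [S]
hop 8: (2,2) @ cyc 58  [S]
hop 9: (2,1) @ cyc 63  [S]
hop 10: (2,0) @ cyc 68  [S]

path = [(5,7), (4,7), (3,7), (2,7), (2,6), (2,5), (2,4), (2,3), (2,2), (2,1), (2,0)]
arrival = 68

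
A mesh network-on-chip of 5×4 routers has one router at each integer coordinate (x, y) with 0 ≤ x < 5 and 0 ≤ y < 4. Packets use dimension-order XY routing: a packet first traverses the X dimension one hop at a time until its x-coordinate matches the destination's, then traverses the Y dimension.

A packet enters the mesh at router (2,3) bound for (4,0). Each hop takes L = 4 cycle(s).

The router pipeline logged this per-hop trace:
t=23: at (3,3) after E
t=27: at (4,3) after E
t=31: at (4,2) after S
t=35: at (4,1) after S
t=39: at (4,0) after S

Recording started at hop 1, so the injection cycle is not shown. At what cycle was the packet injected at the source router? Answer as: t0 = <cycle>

t0 = 19

At hop 1 the cycle is 23; in general cyc_k = t0 + kL.
Subtract one hop: t0 = 23 − 4 = 19.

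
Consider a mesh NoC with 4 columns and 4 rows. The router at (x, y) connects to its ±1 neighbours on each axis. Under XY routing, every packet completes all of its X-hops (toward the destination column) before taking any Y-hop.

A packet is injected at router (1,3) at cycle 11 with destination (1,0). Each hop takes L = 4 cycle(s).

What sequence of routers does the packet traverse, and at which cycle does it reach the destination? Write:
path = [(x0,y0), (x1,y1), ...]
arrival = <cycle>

path = [(1,3), (1,2), (1,1), (1,0)]
arrival = 23

[0] x=1 y=3 t=11
[1] x=1 y=2 t=15 →S
[2] x=1 y=1 t=19 →S
[3] x=1 y=0 t=23 →S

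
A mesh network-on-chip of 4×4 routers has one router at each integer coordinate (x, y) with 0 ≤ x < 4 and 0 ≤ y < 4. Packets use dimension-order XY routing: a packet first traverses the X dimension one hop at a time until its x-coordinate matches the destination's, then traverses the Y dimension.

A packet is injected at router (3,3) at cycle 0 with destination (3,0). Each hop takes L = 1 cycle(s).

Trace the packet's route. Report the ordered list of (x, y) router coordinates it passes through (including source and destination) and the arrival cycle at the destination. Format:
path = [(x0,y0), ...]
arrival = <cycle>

src (3,3)  cyc=0
S→(3,2)  cyc=1
S→(3,1)  cyc=2
S→(3,0)  cyc=3

path = [(3,3), (3,2), (3,1), (3,0)]
arrival = 3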